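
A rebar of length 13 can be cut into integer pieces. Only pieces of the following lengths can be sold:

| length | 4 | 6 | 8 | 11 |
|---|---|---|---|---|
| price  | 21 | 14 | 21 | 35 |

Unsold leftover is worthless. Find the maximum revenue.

Build best[k] bottom-up: best[k] = max over allowed piece i of (p[i] + best[k−i]).
best[1] = 0
best[2] = 0
best[3] = 0
best[4] = 21
best[5] = 21
best[6] = 21
best[7] = 21
best[8] = 42  (first piece 4, then best[4]=21)
best[9] = 42
best[10] = 42
best[11] = 42
best[12] = 63  (first piece 4, then best[8]=42)
best[13] = 63
One optimal cutting: pieces 4 + 4 + 4 with 1 meter of scrap → ₹63.

63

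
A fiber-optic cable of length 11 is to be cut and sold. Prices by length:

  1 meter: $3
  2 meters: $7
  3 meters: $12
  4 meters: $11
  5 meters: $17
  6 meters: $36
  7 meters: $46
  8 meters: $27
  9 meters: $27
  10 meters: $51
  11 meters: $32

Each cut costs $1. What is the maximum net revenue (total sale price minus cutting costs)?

Let v[k] be the best obtainable value from length k. For each k, try every first piece i and keep the best of price[i] + v[k−i] minus the 1 cut fee when i<k.
v[1] = 3
v[2] = max(3+3-1, 7+0) = 7
v[3] = max(3+7-1, 7+3-1, 12+0) = 12
v[4] = max(3+12-1, 7+7-1, 12+3-1, 11+0) = 14
v[5] = max(3+14-1, 7+12-1, 12+7-1, 11+3-1, 17+0) = 18
v[6] = max(3+18-1, 7+14-1, 12+12-1, 11+7-1, 17+3-1, 36+0) = 36
v[7] = max(3+36-1, 7+18-1, 12+14-1, …, 36+3-1, 46+0) = 46
v[8] = max(3+46-1, 7+36-1, 12+18-1, …, 46+3-1, 27+0) = 48
v[9] = max(3+48-1, 7+46-1, 12+36-1, …, 27+3-1, 27+0) = 52
v[10] = max(3+52-1, 7+48-1, 12+46-1, …, 27+3-1, 51+0) = 57
v[11] = max(3+57-1, 7+52-1, 12+48-1, …, 51+3-1, 32+0) = 59
One optimal plan: pieces 7 + 3 + 1 (2 cuts) → $61 − $2 = $59.

59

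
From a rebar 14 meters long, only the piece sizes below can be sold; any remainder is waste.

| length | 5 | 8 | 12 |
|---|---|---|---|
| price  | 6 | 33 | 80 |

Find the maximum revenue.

80

Let r[k] be the best obtainable value from length k. For each k, try every first piece i and keep the best of price[i] + r[k−i].
r[1] = 0
r[2] = 0
r[3] = 0
r[4] = 0
r[5] = 6
r[6] = 6
r[7] = 6
r[8] = max(6+0, 33+0) = 33
r[9] = max(6+0, 33+0) = 33
r[10] = max(6+6, 33+0) = 33
r[11] = max(6+6, 33+0) = 33
r[12] = max(6+6, 33+0, 80+0) = 80
r[13] = max(6+33, 33+6, 80+0) = 80
r[14] = max(6+33, 33+6, 80+0) = 80
One optimal cutting: pieces 12 with 2 meters of scrap → ₹80.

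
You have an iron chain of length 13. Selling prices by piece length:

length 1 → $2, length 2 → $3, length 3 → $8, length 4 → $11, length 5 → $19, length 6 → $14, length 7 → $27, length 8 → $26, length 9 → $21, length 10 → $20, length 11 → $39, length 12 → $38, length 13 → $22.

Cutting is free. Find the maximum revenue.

48

Consider every possible first cut. r[k] is the best of p[i]+r[k−i] over all sellable i≤k.
r[1] = 2
r[2] = 4  (first piece 1, then r[1]=2)
r[3] = 8
r[4] = 11
r[5] = 19
r[6] = 21  (first piece 1, then r[5]=19)
r[7] = 27
r[8] = 29  (first piece 1, then r[7]=27)
r[9] = 31  (first piece 1, then r[8]=29)
r[10] = 38  (first piece 5, then r[5]=19)
r[11] = 40  (first piece 1, then r[10]=38)
r[12] = 46  (first piece 5, then r[7]=27)
r[13] = 48  (first piece 1, then r[12]=46)
One optimal cutting: 7 + 5 + 1 → $27 + $19 + $2 = $48.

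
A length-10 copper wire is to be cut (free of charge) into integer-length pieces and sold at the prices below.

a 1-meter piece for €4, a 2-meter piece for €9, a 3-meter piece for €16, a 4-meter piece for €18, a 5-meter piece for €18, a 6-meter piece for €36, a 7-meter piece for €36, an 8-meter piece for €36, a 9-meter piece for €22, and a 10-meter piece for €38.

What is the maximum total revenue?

56

Let R[k] be the best obtainable value from length k. For each k, try every first piece i and keep the best of price[i] + R[k−i].
R[1] = 4
R[2] = max(4+4, 9+0) = 9
R[3] = max(4+9, 9+4, 16+0) = 16
R[4] = max(4+16, 9+9, 16+4, 18+0) = 20
R[5] = max(4+20, 9+16, 16+9, 18+4, 18+0) = 25
R[6] = max(4+25, 9+20, 16+16, 18+9, 18+4, 36+0) = 36
R[7] = max(4+36, 9+25, 16+20, …, 36+4, 36+0) = 40
R[8] = max(4+40, 9+36, 16+25, …, 36+4, 36+0) = 45
R[9] = max(4+45, 9+40, 16+36, …, 36+4, 22+0) = 52
R[10] = max(4+52, 9+45, 16+40, …, 22+4, 38+0) = 56
One optimal cutting: 6 + 3 + 1 → €36 + €16 + €4 = €56.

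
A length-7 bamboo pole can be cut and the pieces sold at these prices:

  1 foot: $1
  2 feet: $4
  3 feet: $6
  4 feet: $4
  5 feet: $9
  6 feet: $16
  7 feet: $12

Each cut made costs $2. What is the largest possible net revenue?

15

Consider every possible first cut. v[k] is the best of p[i]+v[k−i] over all sellable i≤k, charging 2 whenever i<k.
v[1] = 1
v[2] = max(1+1-2, 4+0) = 4
v[3] = max(1+4-2, 4+1-2, 6+0) = 6
v[4] = max(1+6-2, 4+4-2, 6+1-2, 4+0) = 6
v[5] = max(1+6-2, 4+6-2, 6+4-2, 4+1-2, 9+0) = 9
v[6] = max(1+9-2, 4+6-2, 6+6-2, 4+4-2, 9+1-2, 16+0) = 16
v[7] = max(1+16-2, 4+9-2, 6+6-2, …, 16+1-2, 12+0) = 15
One optimal plan: pieces 6 + 1 (1 cut) → $17 − $2 = $15.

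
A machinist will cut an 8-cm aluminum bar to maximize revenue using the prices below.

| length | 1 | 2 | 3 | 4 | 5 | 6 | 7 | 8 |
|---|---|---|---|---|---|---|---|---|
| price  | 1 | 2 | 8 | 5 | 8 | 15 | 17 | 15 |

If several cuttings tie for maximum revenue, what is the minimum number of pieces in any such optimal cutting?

Build r[k] bottom-up: r[k] = max over allowed piece i of (p[i] + r[k−i]).
r[1] = 1
r[2] = max(1+1, 2+0) = 2
r[3] = max(1+2, 2+1, 8+0) = 8
r[4] = max(1+8, 2+2, 8+1, 5+0) = 9
r[5] = max(1+9, 2+8, 8+2, 5+1, 8+0) = 10
r[6] = max(1+10, 2+9, 8+8, 5+2, 8+1, 15+0) = 16
r[7] = max(1+16, 2+10, 8+9, …, 15+1, 17+0) = 17
r[8] = max(1+17, 2+16, 8+10, …, 17+1, 15+0) = 18
Maximum revenue is $18.
Now minimize piece count subject to staying optimal: for each k, pieces[k] = 1 + min over i with p[i]+r[k−i]=r[k] of pieces[k−i].
pieces[5] = 2
pieces[6] = 2
pieces[7] = 1
pieces[8] = 2

2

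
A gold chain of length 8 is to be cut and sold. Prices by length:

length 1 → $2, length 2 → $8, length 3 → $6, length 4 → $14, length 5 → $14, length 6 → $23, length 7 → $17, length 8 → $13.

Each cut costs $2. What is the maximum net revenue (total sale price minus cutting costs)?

29

Build v[k] bottom-up: v[k] = max over allowed piece i of (p[i] + v[k−i]) − 2 per cut.
v[1] = 2
v[2] = 8
v[3] = 8  (first piece 1, then v[2]=8)
v[4] = 14  (first piece 2, then v[2]=8)
v[5] = 14  (first piece 1, then v[4]=14)
v[6] = 23
v[7] = 23  (first piece 1, then v[6]=23)
v[8] = 29  (first piece 2, then v[6]=23)
One optimal plan: pieces 6 + 2 (1 cut) → $31 − $2 = $29.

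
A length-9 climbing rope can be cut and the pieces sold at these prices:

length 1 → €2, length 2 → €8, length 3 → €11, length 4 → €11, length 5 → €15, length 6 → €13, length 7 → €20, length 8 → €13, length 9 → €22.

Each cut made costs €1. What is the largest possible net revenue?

Build net[k] bottom-up: net[k] = max over allowed piece i of (p[i] + net[k−i]) − 1 per cut.
net[1] = 2
net[2] = 8
net[3] = 11
net[4] = 15  (first piece 2, then net[2]=8)
net[5] = 18  (first piece 2, then net[3]=11)
net[6] = 22  (first piece 2, then net[4]=15)
net[7] = 25  (first piece 2, then net[5]=18)
net[8] = 29  (first piece 2, then net[6]=22)
net[9] = 32  (first piece 2, then net[7]=25)
One optimal plan: pieces 3 + 2 + 2 + 2 (3 cuts) → €35 − €3 = €32.

32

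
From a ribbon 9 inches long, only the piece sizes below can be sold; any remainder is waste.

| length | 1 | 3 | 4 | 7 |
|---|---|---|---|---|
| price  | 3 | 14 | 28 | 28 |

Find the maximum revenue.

Consider every possible first cut. best[k] is the best of p[i]+best[k−i] over all sellable i≤k.
best[1] = 3
best[2] = 6  (first piece 1, then best[1]=3)
best[3] = max(3+6, 14+0) = 14
best[4] = max(3+14, 14+3, 28+0) = 28
best[5] = max(3+28, 14+6, 28+3) = 31
best[6] = max(3+31, 14+14, 28+6) = 34
best[7] = max(3+34, 14+28, 28+14, 28+0) = 42
best[8] = max(3+42, 14+31, 28+28, 28+3) = 56
best[9] = max(3+56, 14+34, 28+31, 28+6) = 59
One optimal cutting: 4 + 4 + 1 → ¢59.

59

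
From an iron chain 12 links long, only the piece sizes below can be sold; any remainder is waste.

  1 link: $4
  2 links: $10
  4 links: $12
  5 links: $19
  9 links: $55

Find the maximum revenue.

69

Consider every possible first cut. r[k] is the best of p[i]+r[k−i] over all sellable i≤k.
r[1] = 4
r[2] = max(4+4, 10+0) = 10
r[3] = max(4+10, 10+4) = 14
r[4] = max(4+14, 10+10, 12+0) = 20
r[5] = max(4+20, 10+14, 12+4, 19+0) = 24
r[6] = max(4+24, 10+20, 12+10, 19+4) = 30
r[7] = max(4+30, 10+24, 12+14, 19+10) = 34
r[8] = max(4+34, 10+30, 12+20, 19+14) = 40
r[9] = max(4+40, 10+34, 12+24, 19+20, 55+0) = 55
r[10] = max(4+55, 10+40, 12+30, 19+24, 55+4) = 59
r[11] = max(4+59, 10+55, 12+34, 19+30, 55+10) = 65
r[12] = max(4+65, 10+59, 12+40, 19+34, 55+14) = 69
One optimal cutting: 9 + 2 + 1 → $69.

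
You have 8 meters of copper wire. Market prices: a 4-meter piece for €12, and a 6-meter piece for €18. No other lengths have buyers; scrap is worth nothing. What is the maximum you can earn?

Let r[k] be the best obtainable value from length k. For each k, try every first piece i and keep the best of price[i] + r[k−i].
r[1] = 0
r[2] = 0
r[3] = 0
r[4] = 12
r[5] = 12
r[6] = 18
r[7] = 18
r[8] = 24  (first piece 4, then r[4]=12)
One optimal cutting: 4 + 4 → €24.

24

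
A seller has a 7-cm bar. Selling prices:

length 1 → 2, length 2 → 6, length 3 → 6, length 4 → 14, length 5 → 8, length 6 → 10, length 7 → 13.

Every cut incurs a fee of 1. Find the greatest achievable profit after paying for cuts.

Consider every possible first cut. net[k] is the best of p[i]+net[k−i] over all sellable i≤k, charging 1 whenever i<k.
net[1] = 2
net[2] = max(2+2-1, 6+0) = 6
net[3] = max(2+6-1, 6+2-1, 6+0) = 7
net[4] = max(2+7-1, 6+6-1, 6+2-1, 14+0) = 14
net[5] = max(2+14-1, 6+7-1, 6+6-1, 14+2-1, 8+0) = 15
net[6] = max(2+15-1, 6+14-1, 6+7-1, 14+6-1, 8+2-1, 10+0) = 19
net[7] = max(2+19-1, 6+15-1, 6+14-1, …, 10+2-1, 13+0) = 20
One optimal plan: pieces 4 + 2 + 1 (2 cuts) → 22 − 2 = 20.

20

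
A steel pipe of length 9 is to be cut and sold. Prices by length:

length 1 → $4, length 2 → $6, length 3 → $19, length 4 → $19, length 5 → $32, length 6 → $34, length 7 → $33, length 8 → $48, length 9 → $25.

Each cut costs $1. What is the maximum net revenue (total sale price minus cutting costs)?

55

Build v[k] bottom-up: v[k] = max over allowed piece i of (p[i] + v[k−i]) − 1 per cut.
v[1] = 4
v[2] = max(4+4-1, 6+0) = 7
v[3] = max(4+7-1, 6+4-1, 19+0) = 19
v[4] = max(4+19-1, 6+7-1, 19+4-1, 19+0) = 22
v[5] = max(4+22-1, 6+19-1, 19+7-1, 19+4-1, 32+0) = 32
v[6] = max(4+32-1, 6+22-1, 19+19-1, 19+7-1, 32+4-1, 34+0) = 37
v[7] = max(4+37-1, 6+32-1, 19+22-1, …, 34+4-1, 33+0) = 40
v[8] = max(4+40-1, 6+37-1, 19+32-1, …, 33+4-1, 48+0) = 50
v[9] = max(4+50-1, 6+40-1, 19+37-1, …, 48+4-1, 25+0) = 55
One optimal plan: pieces 3 + 3 + 3 (2 cuts) → $57 − $2 = $55.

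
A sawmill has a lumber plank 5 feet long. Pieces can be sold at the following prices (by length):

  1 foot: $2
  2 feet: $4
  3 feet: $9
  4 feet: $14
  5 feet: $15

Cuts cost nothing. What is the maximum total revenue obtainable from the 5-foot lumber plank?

16

Let R[k] be the best obtainable value from length k. For each k, try every first piece i and keep the best of price[i] + R[k−i].
R[1] = 2
R[2] = max(2+2, 4+0) = 4
R[3] = max(2+4, 4+2, 9+0) = 9
R[4] = max(2+9, 4+4, 9+2, 14+0) = 14
R[5] = max(2+14, 4+9, 9+4, 14+2, 15+0) = 16
One optimal cutting: 4 + 1 → $14 + $2 = $16.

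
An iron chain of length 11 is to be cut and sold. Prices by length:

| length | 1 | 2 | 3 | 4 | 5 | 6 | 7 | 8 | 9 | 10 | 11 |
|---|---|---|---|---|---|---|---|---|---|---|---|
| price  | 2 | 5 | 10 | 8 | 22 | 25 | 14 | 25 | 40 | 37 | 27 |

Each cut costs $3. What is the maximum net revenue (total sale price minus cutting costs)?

Let v[k] be the best obtainable value from length k. For each k, try every first piece i and keep the best of price[i] + v[k−i] minus the 3 cut fee when i<k.
v[1] = 2
v[2] = 5
v[3] = 10
v[4] = 9  (first piece 1, then v[3]=10)
v[5] = 22
v[6] = 25
v[7] = 24  (first piece 1, then v[6]=25)
v[8] = 29  (first piece 3, then v[5]=22)
v[9] = 40
v[10] = 41  (first piece 5, then v[5]=22)
v[11] = 44  (first piece 5, then v[6]=25)
One optimal plan: pieces 6 + 5 (1 cut) → $47 − $3 = $44.

44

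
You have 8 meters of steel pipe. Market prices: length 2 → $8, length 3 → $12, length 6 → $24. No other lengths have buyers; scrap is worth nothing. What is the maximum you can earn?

32

Consider every possible first cut. best[k] is the best of p[i]+best[k−i] over all sellable i≤k.
best[1] = 0
best[2] = 8
best[3] = max(8+0, 12+0) = 12
best[4] = max(8+8, 12+0) = 16
best[5] = max(8+12, 12+8) = 20
best[6] = max(8+16, 12+12, 24+0) = 24
best[7] = max(8+20, 12+16, 24+0) = 28
best[8] = max(8+24, 12+20, 24+8) = 32
One optimal cutting: 2 + 2 + 2 + 2 → $32.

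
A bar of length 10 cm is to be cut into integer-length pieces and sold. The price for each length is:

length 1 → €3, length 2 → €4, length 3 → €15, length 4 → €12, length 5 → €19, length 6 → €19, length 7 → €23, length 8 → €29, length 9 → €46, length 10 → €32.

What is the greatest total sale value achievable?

Let best[k] be the best obtainable value from length k. For each k, try every first piece i and keep the best of price[i] + best[k−i].
best[1] = 3
best[2] = max(3+3, 4+0) = 6
best[3] = max(3+6, 4+3, 15+0) = 15
best[4] = max(3+15, 4+6, 15+3, 12+0) = 18
best[5] = max(3+18, 4+15, 15+6, 12+3, 19+0) = 21
best[6] = max(3+21, 4+18, 15+15, 12+6, 19+3, 19+0) = 30
best[7] = max(3+30, 4+21, 15+18, …, 19+3, 23+0) = 33
best[8] = max(3+33, 4+30, 15+21, …, 23+3, 29+0) = 36
best[9] = max(3+36, 4+33, 15+30, …, 29+3, 46+0) = 46
best[10] = max(3+46, 4+36, 15+33, …, 46+3, 32+0) = 49
One optimal cutting: 9 + 1 → €46 + €3 = €49.

49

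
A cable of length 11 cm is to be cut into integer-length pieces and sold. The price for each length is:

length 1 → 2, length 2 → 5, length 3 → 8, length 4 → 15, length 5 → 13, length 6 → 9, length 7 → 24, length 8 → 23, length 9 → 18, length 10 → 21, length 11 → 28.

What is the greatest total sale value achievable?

Consider every possible first cut. r[k] is the best of p[i]+r[k−i] over all sellable i≤k.
r[1] = 2
r[2] = 5
r[3] = 8
r[4] = 15
r[5] = 17  (first piece 1, then r[4]=15)
r[6] = 20  (first piece 2, then r[4]=15)
r[7] = 24
r[8] = 30  (first piece 4, then r[4]=15)
r[9] = 32  (first piece 1, then r[8]=30)
r[10] = 35  (first piece 2, then r[8]=30)
r[11] = 39  (first piece 4, then r[7]=24)
One optimal cutting: 7 + 4 → 24 + 15 = 39.

39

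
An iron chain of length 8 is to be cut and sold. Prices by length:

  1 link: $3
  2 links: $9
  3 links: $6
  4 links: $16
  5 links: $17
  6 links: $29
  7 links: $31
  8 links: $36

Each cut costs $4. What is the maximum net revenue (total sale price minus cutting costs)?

Build net[k] bottom-up: net[k] = max over allowed piece i of (p[i] + net[k−i]) − 4 per cut.
net[1] = 3
net[2] = max(3+3-4, 9+0) = 9
net[3] = max(3+9-4, 9+3-4, 6+0) = 8
net[4] = max(3+8-4, 9+9-4, 6+3-4, 16+0) = 16
net[5] = max(3+16-4, 9+8-4, 6+9-4, 16+3-4, 17+0) = 17
net[6] = max(3+17-4, 9+16-4, 6+8-4, 16+9-4, 17+3-4, 29+0) = 29
net[7] = max(3+29-4, 9+17-4, 6+16-4, …, 29+3-4, 31+0) = 31
net[8] = max(3+31-4, 9+29-4, 6+17-4, …, 31+3-4, 36+0) = 36
Best is to make no cuts and sell whole for $36.

36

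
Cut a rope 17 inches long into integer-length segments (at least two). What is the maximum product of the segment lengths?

486

Fill g[k] for k=2..17: at each k try every first piece i and multiply by the better of (k−i) uncut or g[k−i].
g[2] = 1·max(1,0) = 1·1 = 1
g[3] = max(1·2, 2·1) = 2
g[4] = max(1·3, 2·2, 3·1) = 4
g[5] = max(1·4, 2·3, 3·2, 4·1) = 6
g[6] = max(1·6, 2·4, 3·3, 4·2, 5·1) = 9
g[7] = max(1·9, 2·6, 3·4, 4·3, 5·2, 6·1) = 12
g[8] = max(1·12, 2·9, 3·6, …, 6·2, 7·1) = 18
g[9] = max(1·18, 2·12, 3·9, …, 7·2, 8·1) = 27
g[10] = max(1·27, 2·18, 3·12, …, 8·2, 9·1) = 36
g[11] = max(1·36, 2·27, 3·18, …, 9·2, 10·1) = 54
g[12] = max(1·54, 2·36, 3·27, …, 10·2, 11·1) = 81
g[13] = max(1·81, 2·54, 3·36, …, 11·2, 12·1) = 108
g[14] = max(1·108, 2·81, 3·54, …, 12·2, 13·1) = 162
g[15] = max(1·162, 2·108, 3·81, …, 13·2, 14·1) = 243
g[16] = max(1·243, 2·162, 3·108, …, 14·2, 15·1) = 324
g[17] = max(1·324, 2·243, 3·162, …, 15·2, 16·1) = 486
One optimal split: 3 + 3 + 3 + 3 + 3 + 2; product 3·3·3·3·3·2 = 486.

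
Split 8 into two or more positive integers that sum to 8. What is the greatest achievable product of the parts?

18

Fill f[k] for k=2..8: at each k try every first piece i and multiply by the better of (k−i) uncut or f[k−i].
Small cases: f[2]=1.
f[3] = 1×max(2,1) = 1×2 = 2
f[4] = 2×max(2,1) = 2×2 = 4
f[5] = 2×max(3,2) = 2×3 = 6
f[6] = 3×max(3,2) = 3×3 = 9
f[7] = 2×max(5,6) = 2×6 = 12
f[8] = 2×max(6,9) = 2×9 = 18
One optimal split: 3 + 3 + 2; product 3×3×2 = 18.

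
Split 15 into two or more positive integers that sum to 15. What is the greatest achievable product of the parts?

243

Fill g[k] for k=2..15: at each k try every first piece i and multiply by the better of (k−i) uncut or g[k−i].
g[2] = 1*max(1,0) = 1*1 = 1
g[3] = max(1*2, 2*1) = 2
g[4] = max(1*3, 2*2, 3*1) = 4
g[5] = max(1*4, 2*3, 3*2, 4*1) = 6
g[6] = max(1*6, 2*4, 3*3, 4*2, 5*1) = 9
g[7] = max(1*9, 2*6, 3*4, 4*3, 5*2, 6*1) = 12
g[8] = max(1*12, 2*9, 3*6, …, 6*2, 7*1) = 18
g[9] = max(1*18, 2*12, 3*9, …, 7*2, 8*1) = 27
g[10] = max(1*27, 2*18, 3*12, …, 8*2, 9*1) = 36
g[11] = max(1*36, 2*27, 3*18, …, 9*2, 10*1) = 54
g[12] = max(1*54, 2*36, 3*27, …, 10*2, 11*1) = 81
g[13] = max(1*81, 2*54, 3*36, …, 11*2, 12*1) = 108
g[14] = max(1*108, 2*81, 3*54, …, 12*2, 13*1) = 162
g[15] = max(1*162, 2*108, 3*81, …, 13*2, 14*1) = 243
One optimal split: 3 + 3 + 3 + 3 + 3; product 3*3*3*3*3 = 243.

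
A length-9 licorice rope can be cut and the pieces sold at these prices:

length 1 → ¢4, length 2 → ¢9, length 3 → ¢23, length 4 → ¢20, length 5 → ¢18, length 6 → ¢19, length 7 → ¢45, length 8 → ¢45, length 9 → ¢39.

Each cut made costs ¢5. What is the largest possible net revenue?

Build net[k] bottom-up: net[k] = max over allowed piece i of (p[i] + net[k−i]) − 5 per cut.
net[1] = 4
net[2] = 9
net[3] = 23
net[4] = 22  (first piece 1, then net[3]=23)
net[5] = 27  (first piece 2, then net[3]=23)
net[6] = 41  (first piece 3, then net[3]=23)
net[7] = 45
net[8] = 45  (first piece 2, then net[6]=41)
net[9] = 59  (first piece 3, then net[6]=41)
One optimal plan: pieces 3 + 3 + 3 (2 cuts) → ¢69 − ¢10 = ¢59.

59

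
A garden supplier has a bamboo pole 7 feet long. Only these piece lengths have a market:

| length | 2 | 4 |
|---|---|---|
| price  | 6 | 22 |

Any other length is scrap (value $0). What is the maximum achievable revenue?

28

Build f[k] bottom-up: f[k] = max over allowed piece i of (p[i] + f[k−i]).
f[1] = 0
f[2] = 6
f[3] = 6
f[4] = 22
f[5] = 22
f[6] = 28  (first piece 2, then f[4]=22)
f[7] = 28
One optimal cutting: pieces 4 + 2 with 1 foot of scrap → $28.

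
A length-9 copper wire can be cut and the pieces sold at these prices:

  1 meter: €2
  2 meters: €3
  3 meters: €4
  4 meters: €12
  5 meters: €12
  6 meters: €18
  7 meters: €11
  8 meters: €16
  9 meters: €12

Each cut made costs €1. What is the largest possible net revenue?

24

Let v[k] be the best obtainable value from length k. For each k, try every first piece i and keep the best of price[i] + v[k−i] minus the 1 cut fee when i<k.
v[1] = 2
v[2] = max(2+2-1, 3+0) = 3
v[3] = max(2+3-1, 3+2-1, 4+0) = 4
v[4] = max(2+4-1, 3+3-1, 4+2-1, 12+0) = 12
v[5] = max(2+12-1, 3+4-1, 4+3-1, 12+2-1, 12+0) = 13
v[6] = max(2+13-1, 3+12-1, 4+4-1, 12+3-1, 12+2-1, 18+0) = 18
v[7] = max(2+18-1, 3+13-1, 4+12-1, …, 18+2-1, 11+0) = 19
v[8] = max(2+19-1, 3+18-1, 4+13-1, …, 11+2-1, 16+0) = 23
v[9] = max(2+23-1, 3+19-1, 4+18-1, …, 16+2-1, 12+0) = 24
One optimal plan: pieces 4 + 4 + 1 (2 cuts) → €26 − €2 = €24.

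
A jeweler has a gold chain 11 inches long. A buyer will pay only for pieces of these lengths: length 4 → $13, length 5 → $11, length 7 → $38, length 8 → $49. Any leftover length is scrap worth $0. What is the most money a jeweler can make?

51

Consider every possible first cut. f[k] is the best of p[i]+f[k−i] over all sellable i≤k.
f[1] = 0
f[2] = 0
f[3] = 0
f[4] = 13
f[5] = 13
f[6] = 13
f[7] = 38
f[8] = 49
f[9] = 49
f[10] = 49
f[11] = 51  (first piece 4, then f[7]=38)
One optimal cutting: 7 + 4 → $51.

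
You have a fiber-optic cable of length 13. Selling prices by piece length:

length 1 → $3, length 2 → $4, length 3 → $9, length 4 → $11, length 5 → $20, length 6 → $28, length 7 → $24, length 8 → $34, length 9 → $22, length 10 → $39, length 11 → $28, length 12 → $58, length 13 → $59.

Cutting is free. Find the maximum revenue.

Build v[k] bottom-up: v[k] = max over allowed piece i of (p[i] + v[k−i]).
v[1] = 3
v[2] = 6  (first piece 1, then v[1]=3)
v[3] = 9  (first piece 1, then v[2]=6)
v[4] = 12  (first piece 1, then v[3]=9)
v[5] = 20
v[6] = 28
v[7] = 31  (first piece 1, then v[6]=28)
v[8] = 34  (first piece 1, then v[7]=31)
v[9] = 37  (first piece 1, then v[8]=34)
v[10] = 40  (first piece 1, then v[9]=37)
v[11] = 48  (first piece 5, then v[6]=28)
v[12] = 58
v[13] = 61  (first piece 1, then v[12]=58)
One optimal cutting: 12 + 1 → $58 + $3 = $61.

61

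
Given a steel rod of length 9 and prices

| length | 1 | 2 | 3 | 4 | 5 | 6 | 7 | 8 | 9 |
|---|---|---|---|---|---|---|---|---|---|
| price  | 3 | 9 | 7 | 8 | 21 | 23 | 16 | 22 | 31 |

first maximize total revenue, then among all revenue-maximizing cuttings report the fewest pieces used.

3

Let r[k] be the best obtainable value from length k. For each k, try every first piece i and keep the best of price[i] + r[k−i].
r[1] = 3
r[2] = 9
r[3] = 12  (first piece 1, then r[2]=9)
r[4] = 18  (first piece 2, then r[2]=9)
r[5] = 21  (first piece 1, then r[4]=18)
r[6] = 27  (first piece 2, then r[4]=18)
r[7] = 30  (first piece 1, then r[6]=27)
r[8] = 36  (first piece 2, then r[6]=27)
r[9] = 39  (first piece 1, then r[8]=36)
Maximum revenue is $39.
Now minimize piece count subject to staying optimal: for each k, pieces[k] = 1 + min over i with p[i]+r[k−i]=r[k] of pieces[k−i].
pieces[6] = 3
pieces[7] = 2
pieces[8] = 4
pieces[9] = 3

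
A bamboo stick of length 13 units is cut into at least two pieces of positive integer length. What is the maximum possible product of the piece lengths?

108

Let f[k] be the best product for length k (with at least one cut). For each first piece i, the rest contributes max(k−i, f[k−i]).
Small cases: f[2]=1, f[3]=2, f[4]=4, f[5]=6, f[6]=9, f[7]=12, f[8]=18.
f[9] = 3*max(6,9) = 3*9 = 27
f[10] = 2*max(8,18) = 2*18 = 36
f[11] = 2*max(9,27) = 2*27 = 54
f[12] = 3*max(9,27) = 3*27 = 81
f[13] = 2*max(11,54) = 2*54 = 108
One optimal split: 3 + 3 + 3 + 2 + 2; product 3*3*3*2*2 = 108.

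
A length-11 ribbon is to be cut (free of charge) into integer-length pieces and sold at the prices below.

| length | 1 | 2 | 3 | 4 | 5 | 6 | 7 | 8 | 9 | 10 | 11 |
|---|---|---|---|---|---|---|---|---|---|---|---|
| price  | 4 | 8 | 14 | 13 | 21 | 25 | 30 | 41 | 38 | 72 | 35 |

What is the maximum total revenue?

76

Consider every possible first cut. v[k] is the best of p[i]+v[k−i] over all sellable i≤k.
v[1] = 4
v[2] = 8  (first piece 1, then v[1]=4)
v[3] = 14
v[4] = 18  (first piece 1, then v[3]=14)
v[5] = 22  (first piece 1, then v[4]=18)
v[6] = 28  (first piece 3, then v[3]=14)
v[7] = 32  (first piece 1, then v[6]=28)
v[8] = 41
v[9] = 45  (first piece 1, then v[8]=41)
v[10] = 72
v[11] = 76  (first piece 1, then v[10]=72)
One optimal cutting: 10 + 1 → ¢72 + ¢4 = ¢76.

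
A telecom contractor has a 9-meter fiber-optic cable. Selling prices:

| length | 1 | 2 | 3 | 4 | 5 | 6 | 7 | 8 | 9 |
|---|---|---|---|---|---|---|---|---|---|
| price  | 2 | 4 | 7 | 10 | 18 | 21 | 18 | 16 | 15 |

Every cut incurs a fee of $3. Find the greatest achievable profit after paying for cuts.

Consider every possible first cut. net[k] is the best of p[i]+net[k−i] over all sellable i≤k, charging 3 whenever i<k.
net[1] = 2
net[2] = 4
net[3] = 7
net[4] = 10
net[5] = 18
net[6] = 21
net[7] = 20  (first piece 1, then net[6]=21)
net[8] = 22  (first piece 2, then net[6]=21)
net[9] = 25  (first piece 3, then net[6]=21)
One optimal plan: pieces 6 + 3 (1 cut) → $28 − $3 = $25.

25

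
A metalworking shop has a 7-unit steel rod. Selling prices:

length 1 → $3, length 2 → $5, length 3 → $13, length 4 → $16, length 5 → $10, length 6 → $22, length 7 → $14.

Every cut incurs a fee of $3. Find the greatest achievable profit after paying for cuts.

Let r[k] be the best obtainable value from length k. For each k, try every first piece i and keep the best of price[i] + r[k−i] minus the 3 cut fee when i<k.
r[1] = 3
r[2] = 5
r[3] = 13
r[4] = 16
r[5] = 16  (first piece 1, then r[4]=16)
r[6] = 23  (first piece 3, then r[3]=13)
r[7] = 26  (first piece 3, then r[4]=16)
One optimal plan: pieces 4 + 3 (1 cut) → $29 − $3 = $26.

26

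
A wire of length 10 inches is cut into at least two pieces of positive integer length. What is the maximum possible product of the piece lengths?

36

Define P[k] = max over 1≤i<k of i · max(k−i, P[k−i]); the inner max lets the remainder stay uncut if that's better.
P[2] = 1·max(1,0) = 1·1 = 1
P[3] = max(1·2, 2·1) = 2
P[4] = max(1·3, 2·2, 3·1) = 4
P[5] = max(1·4, 2·3, 3·2, 4·1) = 6
P[6] = max(1·6, 2·4, 3·3, 4·2, 5·1) = 9
P[7] = max(1·9, 2·6, 3·4, 4·3, 5·2, 6·1) = 12
P[8] = max(1·12, 2·9, 3·6, …, 6·2, 7·1) = 18
P[9] = max(1·18, 2·12, 3·9, …, 7·2, 8·1) = 27
P[10] = max(1·27, 2·18, 3·12, …, 8·2, 9·1) = 36
One optimal split: 3 + 3 + 2 + 2; product 3·3·2·2 = 36.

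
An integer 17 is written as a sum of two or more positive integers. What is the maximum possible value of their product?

486

Fill m[k] for k=2..17: at each k try every first piece i and multiply by the better of (k−i) uncut or m[k−i].
Small cases: m[2]=1, m[3]=2, m[4]=4, m[5]=6, m[6]=9, m[7]=12, m[8]=18, m[9]=27.
m[10] = 2×max(8,18) = 2×18 = 36
m[11] = 2×max(9,27) = 2×27 = 54
m[12] = 3×max(9,27) = 3×27 = 81
m[13] = 2×max(11,54) = 2×54 = 108
m[14] = 2×max(12,81) = 2×81 = 162
m[15] = 3×max(12,81) = 3×81 = 243
m[16] = 2×max(14,162) = 2×162 = 324
m[17] = 2×max(15,243) = 2×243 = 486
One optimal split: 3 + 3 + 3 + 3 + 3 + 2; product 3×3×3×3×3×2 = 486.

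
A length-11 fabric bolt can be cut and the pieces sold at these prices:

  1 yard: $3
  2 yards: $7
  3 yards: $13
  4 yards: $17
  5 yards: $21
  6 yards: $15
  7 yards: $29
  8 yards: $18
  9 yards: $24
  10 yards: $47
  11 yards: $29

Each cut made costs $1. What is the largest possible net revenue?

Let r[k] be the best obtainable value from length k. For each k, try every first piece i and keep the best of price[i] + r[k−i] minus the 1 cut fee when i<k.
r[1] = 3
r[2] = 7
r[3] = 13
r[4] = 17
r[5] = 21
r[6] = 25  (first piece 3, then r[3]=13)
r[7] = 29  (first piece 3, then r[4]=17)
r[8] = 33  (first piece 3, then r[5]=21)
r[9] = 37  (first piece 3, then r[6]=25)
r[10] = 47
r[11] = 49  (first piece 1, then r[10]=47)
One optimal plan: pieces 10 + 1 (1 cut) → $50 − $1 = $49.

49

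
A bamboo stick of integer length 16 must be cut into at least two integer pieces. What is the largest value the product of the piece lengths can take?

324

Fill P[k] for k=2..16: at each k try every first piece i and multiply by the better of (k−i) uncut or P[k−i].
P[2] = 1*max(1,0) = 1*1 = 1
P[3] = 1*max(2,1) = 1*2 = 2
P[4] = 2*max(2,1) = 2*2 = 4
P[5] = 2*max(3,2) = 2*3 = 6
P[6] = 3*max(3,2) = 3*3 = 9
P[7] = 2*max(5,6) = 2*6 = 12
P[8] = 2*max(6,9) = 2*9 = 18
P[9] = 3*max(6,9) = 3*9 = 27
P[10] = 2*max(8,18) = 2*18 = 36
P[11] = 2*max(9,27) = 2*27 = 54
P[12] = 3*max(9,27) = 3*27 = 81
P[13] = 2*max(11,54) = 2*54 = 108
P[14] = 2*max(12,81) = 2*81 = 162
P[15] = 3*max(12,81) = 3*81 = 243
P[16] = 2*max(14,162) = 2*162 = 324
One optimal split: 3 + 3 + 3 + 3 + 2 + 2; product 3*3*3*3*2*2 = 324.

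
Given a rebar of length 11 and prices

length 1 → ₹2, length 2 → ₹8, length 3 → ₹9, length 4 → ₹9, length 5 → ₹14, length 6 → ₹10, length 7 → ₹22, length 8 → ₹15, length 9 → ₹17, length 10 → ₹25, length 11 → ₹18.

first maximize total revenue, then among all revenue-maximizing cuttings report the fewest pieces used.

6

Let r[k] be the best obtainable value from length k. For each k, try every first piece i and keep the best of price[i] + r[k−i].
r[1] = 2
r[2] = max(2+2, 8+0) = 8
r[3] = max(2+8, 8+2, 9+0) = 10
r[4] = max(2+10, 8+8, 9+2, 9+0) = 16
r[5] = max(2+16, 8+10, 9+8, 9+2, 14+0) = 18
r[6] = max(2+18, 8+16, 9+10, 9+8, 14+2, 10+0) = 24
r[7] = max(2+24, 8+18, 9+16, …, 10+2, 22+0) = 26
r[8] = max(2+26, 8+24, 9+18, …, 22+2, 15+0) = 32
r[9] = max(2+32, 8+26, 9+24, …, 15+2, 17+0) = 34
r[10] = max(2+34, 8+32, 9+26, …, 17+2, 25+0) = 40
r[11] = max(2+40, 8+34, 9+32, …, 25+2, 18+0) = 42
Maximum revenue is ₹42.
Now minimize piece count subject to staying optimal: for each k, pieces[k] = 1 + min over i with p[i]+r[k−i]=r[k] of pieces[k−i].
pieces[8] = 4
pieces[9] = 5
pieces[10] = 5
pieces[11] = 6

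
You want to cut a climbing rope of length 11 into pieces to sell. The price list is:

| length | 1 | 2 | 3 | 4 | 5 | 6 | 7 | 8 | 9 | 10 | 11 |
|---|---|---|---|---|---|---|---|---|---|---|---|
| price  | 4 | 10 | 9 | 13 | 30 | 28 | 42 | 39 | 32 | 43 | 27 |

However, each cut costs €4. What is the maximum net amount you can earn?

Build net[k] bottom-up: net[k] = max over allowed piece i of (p[i] + net[k−i]) − 4 per cut.
net[1] = 4
net[2] = 10
net[3] = 10  (first piece 1, then net[2]=10)
net[4] = 16  (first piece 2, then net[2]=10)
net[5] = 30
net[6] = 30  (first piece 1, then net[5]=30)
net[7] = 42
net[8] = 42  (first piece 1, then net[7]=42)
net[9] = 48  (first piece 2, then net[7]=42)
net[10] = 56  (first piece 5, then net[5]=30)
net[11] = 56  (first piece 1, then net[10]=56)
One optimal plan: pieces 5 + 5 + 1 (2 cuts) → €64 − €8 = €56.

56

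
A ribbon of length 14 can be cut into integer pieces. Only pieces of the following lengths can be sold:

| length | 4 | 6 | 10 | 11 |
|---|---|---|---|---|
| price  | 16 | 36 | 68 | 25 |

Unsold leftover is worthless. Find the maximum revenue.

84

Consider every possible first cut. best[k] is the best of p[i]+best[k−i] over all sellable i≤k.
best[1] = 0
best[2] = 0
best[3] = 0
best[4] = 16
best[5] = 16
best[6] = max(16+0, 36+0) = 36
best[7] = max(16+0, 36+0) = 36
best[8] = max(16+16, 36+0) = 36
best[9] = max(16+16, 36+0) = 36
best[10] = max(16+36, 36+16, 68+0) = 68
best[11] = max(16+36, 36+16, 68+0, 25+0) = 68
best[12] = max(16+36, 36+36, 68+0, 25+0) = 72
best[13] = max(16+36, 36+36, 68+0, 25+0) = 72
best[14] = max(16+68, 36+36, 68+16, 25+0) = 84
One optimal cutting: 10 + 4 → ¢84.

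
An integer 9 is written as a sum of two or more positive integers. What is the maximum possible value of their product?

27

Define m[k] = max over 1≤i<k of i · max(k−i, m[k−i]); the inner max lets the remainder stay uncut if that's better.
m[2] = 1*max(1,0) = 1*1 = 1
m[3] = max(1*2, 2*1) = 2
m[4] = max(1*3, 2*2, 3*1) = 4
m[5] = max(1*4, 2*3, 3*2, 4*1) = 6
m[6] = max(1*6, 2*4, 3*3, 4*2, 5*1) = 9
m[7] = max(1*9, 2*6, 3*4, 4*3, 5*2, 6*1) = 12
m[8] = max(1*12, 2*9, 3*6, …, 6*2, 7*1) = 18
m[9] = max(1*18, 2*12, 3*9, …, 7*2, 8*1) = 27
One optimal split: 3 + 3 + 3; product 3*3*3 = 27.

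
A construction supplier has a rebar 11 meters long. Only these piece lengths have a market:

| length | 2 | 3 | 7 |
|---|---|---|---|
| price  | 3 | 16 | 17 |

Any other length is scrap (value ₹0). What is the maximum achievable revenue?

51

Let f[k] be the best obtainable value from length k. For each k, try every first piece i and keep the best of price[i] + f[k−i].
f[1] = 0
f[2] = 3
f[3] = 16
f[4] = 16
f[5] = 19  (first piece 2, then f[3]=16)
f[6] = 32  (first piece 3, then f[3]=16)
f[7] = 32
f[8] = 35  (first piece 2, then f[6]=32)
f[9] = 48  (first piece 3, then f[6]=32)
f[10] = 48
f[11] = 51  (first piece 2, then f[9]=48)
One optimal cutting: 3 + 3 + 3 + 2 → ₹51.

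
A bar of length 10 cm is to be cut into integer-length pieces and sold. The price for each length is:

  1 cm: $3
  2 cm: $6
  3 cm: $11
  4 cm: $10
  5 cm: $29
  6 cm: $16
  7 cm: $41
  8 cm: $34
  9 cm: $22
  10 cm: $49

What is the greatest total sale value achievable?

Consider every possible first cut. v[k] is the best of p[i]+v[k−i] over all sellable i≤k.
v[1] = 3
v[2] = max(3+3, 6+0) = 6
v[3] = max(3+6, 6+3, 11+0) = 11
v[4] = max(3+11, 6+6, 11+3, 10+0) = 14
v[5] = max(3+14, 6+11, 11+6, 10+3, 29+0) = 29
v[6] = max(3+29, 6+14, 11+11, 10+6, 29+3, 16+0) = 32
v[7] = max(3+32, 6+29, 11+14, …, 16+3, 41+0) = 41
v[8] = max(3+41, 6+32, 11+29, …, 41+3, 34+0) = 44
v[9] = max(3+44, 6+41, 11+32, …, 34+3, 22+0) = 47
v[10] = max(3+47, 6+44, 11+41, …, 22+3, 49+0) = 58
One optimal cutting: 5 + 5 → $29 + $29 = $58.

58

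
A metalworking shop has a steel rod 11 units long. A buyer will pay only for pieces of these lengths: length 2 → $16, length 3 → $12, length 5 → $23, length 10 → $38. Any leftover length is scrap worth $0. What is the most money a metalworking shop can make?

80

Build best[k] bottom-up: best[k] = max over allowed piece i of (p[i] + best[k−i]).
best[1] = 0
best[2] = 16
best[3] = max(16+0, 12+0) = 16
best[4] = max(16+16, 12+0) = 32
best[5] = max(16+16, 12+16, 23+0) = 32
best[6] = max(16+32, 12+16, 23+0) = 48
best[7] = max(16+32, 12+32, 23+16) = 48
best[8] = max(16+48, 12+32, 23+16) = 64
best[9] = max(16+48, 12+48, 23+32) = 64
best[10] = max(16+64, 12+48, 23+32, 38+0) = 80
best[11] = max(16+64, 12+64, 23+48, 38+0) = 80
One optimal cutting: pieces 2 + 2 + 2 + 2 + 2 with 1 unit of scrap → $80.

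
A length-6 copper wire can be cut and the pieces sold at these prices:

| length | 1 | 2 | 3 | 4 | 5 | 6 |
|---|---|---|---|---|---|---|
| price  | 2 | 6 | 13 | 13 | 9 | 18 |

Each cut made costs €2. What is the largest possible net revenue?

24

Consider every possible first cut. net[k] is the best of p[i]+net[k−i] over all sellable i≤k, charging 2 whenever i<k.
net[1] = 2
net[2] = max(2+2-2, 6+0) = 6
net[3] = max(2+6-2, 6+2-2, 13+0) = 13
net[4] = max(2+13-2, 6+6-2, 13+2-2, 13+0) = 13
net[5] = max(2+13-2, 6+13-2, 13+6-2, 13+2-2, 9+0) = 17
net[6] = max(2+17-2, 6+13-2, 13+13-2, 13+6-2, 9+2-2, 18+0) = 24
One optimal plan: pieces 3 + 3 (1 cut) → €26 − €2 = €24.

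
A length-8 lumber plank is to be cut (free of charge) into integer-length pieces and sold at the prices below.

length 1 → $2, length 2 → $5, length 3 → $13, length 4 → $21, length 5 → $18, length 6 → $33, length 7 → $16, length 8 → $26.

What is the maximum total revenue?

42

Consider every possible first cut. R[k] is the best of p[i]+R[k−i] over all sellable i≤k.
R[1] = 2
R[2] = 5
R[3] = 13
R[4] = 21
R[5] = 23  (first piece 1, then R[4]=21)
R[6] = 33
R[7] = 35  (first piece 1, then R[6]=33)
R[8] = 42  (first piece 4, then R[4]=21)
One optimal cutting: 4 + 4 → $21 + $21 = $42.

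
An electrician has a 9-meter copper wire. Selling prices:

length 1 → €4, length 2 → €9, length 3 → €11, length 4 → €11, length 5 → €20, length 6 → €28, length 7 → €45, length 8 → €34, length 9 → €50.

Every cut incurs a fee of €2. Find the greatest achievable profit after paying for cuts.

52

Consider every possible first cut. v[k] is the best of p[i]+v[k−i] over all sellable i≤k, charging 2 whenever i<k.
v[1] = 4
v[2] = max(4+4-2, 9+0) = 9
v[3] = max(4+9-2, 9+4-2, 11+0) = 11
v[4] = max(4+11-2, 9+9-2, 11+4-2, 11+0) = 16
v[5] = max(4+16-2, 9+11-2, 11+9-2, 11+4-2, 20+0) = 20
v[6] = max(4+20-2, 9+16-2, 11+11-2, 11+9-2, 20+4-2, 28+0) = 28
v[7] = max(4+28-2, 9+20-2, 11+16-2, …, 28+4-2, 45+0) = 45
v[8] = max(4+45-2, 9+28-2, 11+20-2, …, 45+4-2, 34+0) = 47
v[9] = max(4+47-2, 9+45-2, 11+28-2, …, 34+4-2, 50+0) = 52
One optimal plan: pieces 7 + 2 (1 cut) → €54 − €2 = €52.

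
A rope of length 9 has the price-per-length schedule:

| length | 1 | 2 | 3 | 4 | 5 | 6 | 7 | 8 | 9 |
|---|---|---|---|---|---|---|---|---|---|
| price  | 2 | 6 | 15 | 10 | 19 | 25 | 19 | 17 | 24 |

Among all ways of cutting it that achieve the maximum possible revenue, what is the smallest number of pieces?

3

Let r[k] be the best obtainable value from length k. For each k, try every first piece i and keep the best of price[i] + r[k−i].
r[1] = 2
r[2] = 6
r[3] = 15
r[4] = 17  (first piece 1, then r[3]=15)
r[5] = 21  (first piece 2, then r[3]=15)
r[6] = 30  (first piece 3, then r[3]=15)
r[7] = 32  (first piece 1, then r[6]=30)
r[8] = 36  (first piece 2, then r[6]=30)
r[9] = 45  (first piece 3, then r[6]=30)
Maximum revenue is $45.
Now minimize piece count subject to staying optimal: for each k, pieces[k] = 1 + min over i with p[i]+r[k−i]=r[k] of pieces[k−i].
pieces[6] = 2
pieces[7] = 3
pieces[8] = 3
pieces[9] = 3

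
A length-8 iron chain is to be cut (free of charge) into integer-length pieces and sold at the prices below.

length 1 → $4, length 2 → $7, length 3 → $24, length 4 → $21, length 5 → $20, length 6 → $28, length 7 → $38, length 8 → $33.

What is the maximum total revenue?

56

Consider every possible first cut. best[k] is the best of p[i]+best[k−i] over all sellable i≤k.
best[1] = 4
best[2] = max(4+4, 7+0) = 8
best[3] = max(4+8, 7+4, 24+0) = 24
best[4] = max(4+24, 7+8, 24+4, 21+0) = 28
best[5] = max(4+28, 7+24, 24+8, 21+4, 20+0) = 32
best[6] = max(4+32, 7+28, 24+24, 21+8, 20+4, 28+0) = 48
best[7] = max(4+48, 7+32, 24+28, …, 28+4, 38+0) = 52
best[8] = max(4+52, 7+48, 24+32, …, 38+4, 33+0) = 56
One optimal cutting: 3 + 3 + 1 + 1 → $24 + $24 + $4 + $4 = $56.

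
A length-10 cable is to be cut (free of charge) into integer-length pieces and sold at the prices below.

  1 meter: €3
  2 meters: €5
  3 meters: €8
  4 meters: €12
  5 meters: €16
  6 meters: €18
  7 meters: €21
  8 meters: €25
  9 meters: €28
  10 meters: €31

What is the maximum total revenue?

32

Consider every possible first cut. v[k] is the best of p[i]+v[k−i] over all sellable i≤k.
v[1] = 3
v[2] = max(3+3, 5+0) = 6
v[3] = max(3+6, 5+3, 8+0) = 9
v[4] = max(3+9, 5+6, 8+3, 12+0) = 12
v[5] = max(3+12, 5+9, 8+6, 12+3, 16+0) = 16
v[6] = max(3+16, 5+12, 8+9, 12+6, 16+3, 18+0) = 19
v[7] = max(3+19, 5+16, 8+12, …, 18+3, 21+0) = 22
v[8] = max(3+22, 5+19, 8+16, …, 21+3, 25+0) = 25
v[9] = max(3+25, 5+22, 8+19, …, 25+3, 28+0) = 28
v[10] = max(3+28, 5+25, 8+22, …, 28+3, 31+0) = 32
One optimal cutting: 5 + 5 → €16 + €16 = €32.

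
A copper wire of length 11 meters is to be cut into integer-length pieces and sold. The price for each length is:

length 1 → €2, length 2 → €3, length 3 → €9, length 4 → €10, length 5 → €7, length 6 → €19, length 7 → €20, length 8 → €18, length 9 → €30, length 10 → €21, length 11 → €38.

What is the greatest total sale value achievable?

Consider every possible first cut. r[k] is the best of p[i]+r[k−i] over all sellable i≤k.
r[1] = 2
r[2] = 4  (first piece 1, then r[1]=2)
r[3] = 9
r[4] = 11  (first piece 1, then r[3]=9)
r[5] = 13  (first piece 1, then r[4]=11)
r[6] = 19
r[7] = 21  (first piece 1, then r[6]=19)
r[8] = 23  (first piece 1, then r[7]=21)
r[9] = 30
r[10] = 32  (first piece 1, then r[9]=30)
r[11] = 38
Best is to sell the whole 11-meter piece uncut for €38.

38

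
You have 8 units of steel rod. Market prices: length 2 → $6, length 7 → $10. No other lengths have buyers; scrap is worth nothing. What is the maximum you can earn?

Build r[k] bottom-up: r[k] = max over allowed piece i of (p[i] + r[k−i]).
r[1] = 0
r[2] = 6
r[3] = 6
r[4] = 12  (first piece 2, then r[2]=6)
r[5] = 12
r[6] = 18  (first piece 2, then r[4]=12)
r[7] = 18
r[8] = 24  (first piece 2, then r[6]=18)
One optimal cutting: 2 + 2 + 2 + 2 → $24.

24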